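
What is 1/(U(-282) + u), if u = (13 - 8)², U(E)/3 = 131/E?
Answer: 94/2219 ≈ 0.042361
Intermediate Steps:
U(E) = 393/E (U(E) = 3*(131/E) = 393/E)
u = 25 (u = 5² = 25)
1/(U(-282) + u) = 1/(393/(-282) + 25) = 1/(393*(-1/282) + 25) = 1/(-131/94 + 25) = 1/(2219/94) = 94/2219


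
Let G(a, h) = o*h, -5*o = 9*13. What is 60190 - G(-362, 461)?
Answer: 354887/5 ≈ 70977.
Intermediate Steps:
o = -117/5 (o = -9*13/5 = -1/5*117 = -117/5 ≈ -23.400)
G(a, h) = -117*h/5
60190 - G(-362, 461) = 60190 - (-117)*461/5 = 60190 - 1*(-53937/5) = 60190 + 53937/5 = 354887/5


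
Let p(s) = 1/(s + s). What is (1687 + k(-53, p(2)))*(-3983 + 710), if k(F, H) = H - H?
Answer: -5521551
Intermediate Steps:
p(s) = 1/(2*s)
k(F, H) = 0
(1687 + k(-53, p(2)))*(-3983 + 710) = (1687 + 0)*(-3983 + 710) = 1687*(-3273) = -5521551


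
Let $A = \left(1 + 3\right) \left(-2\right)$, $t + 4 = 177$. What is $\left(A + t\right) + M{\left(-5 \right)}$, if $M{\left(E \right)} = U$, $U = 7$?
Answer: $172$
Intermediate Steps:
$t = 173$ ($t = -4 + 177 = 173$)
$M{\left(E \right)} = 7$
$A = -8$ ($A = 4 \left(-2\right) = -8$)
$\left(A + t\right) + M{\left(-5 \right)} = \left(-8 + 173\right) + 7 = 165 + 7 = 172$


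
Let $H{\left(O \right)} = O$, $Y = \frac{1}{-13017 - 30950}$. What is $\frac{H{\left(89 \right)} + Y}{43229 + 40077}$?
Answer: $\frac{1956531}{1831357451} \approx 0.0010683$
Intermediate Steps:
$Y = - \frac{1}{43967}$ ($Y = \frac{1}{-43967} = - \frac{1}{43967} \approx -2.2744 \cdot 10^{-5}$)
$\frac{H{\left(89 \right)} + Y}{43229 + 40077} = \frac{89 - \frac{1}{43967}}{43229 + 40077} = \frac{3913062}{43967 \cdot 83306} = \frac{3913062}{43967} \cdot \frac{1}{83306} = \frac{1956531}{1831357451}$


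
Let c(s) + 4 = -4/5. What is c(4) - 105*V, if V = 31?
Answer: -16299/5 ≈ -3259.8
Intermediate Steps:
c(s) = -24/5 (c(s) = -4 - 4/5 = -4 - 4*⅕ = -4 - ⅘ = -24/5)
c(4) - 105*V = -24/5 - 105*31 = -24/5 - 3255 = -16299/5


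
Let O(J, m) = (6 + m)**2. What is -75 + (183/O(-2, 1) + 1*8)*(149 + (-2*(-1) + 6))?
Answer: 86600/49 ≈ 1767.3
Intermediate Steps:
-75 + (183/O(-2, 1) + 1*8)*(149 + (-2*(-1) + 6)) = -75 + (183/((6 + 1)**2) + 1*8)*(149 + (-2*(-1) + 6)) = -75 + (183/(7**2) + 8)*(149 + (2 + 6)) = -75 + (183/49 + 8)*(149 + 8) = -75 + (183*(1/49) + 8)*157 = -75 + (183/49 + 8)*157 = -75 + (575/49)*157 = -75 + 90275/49 = 86600/49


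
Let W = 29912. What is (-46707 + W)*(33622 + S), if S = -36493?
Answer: 48218445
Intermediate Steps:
(-46707 + W)*(33622 + S) = (-46707 + 29912)*(33622 - 36493) = -16795*(-2871) = 48218445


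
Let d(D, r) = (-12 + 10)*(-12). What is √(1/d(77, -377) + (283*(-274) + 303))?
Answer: 19*I*√30810/12 ≈ 277.92*I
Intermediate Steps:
d(D, r) = 24 (d(D, r) = -2*(-12) = 24)
√(1/d(77, -377) + (283*(-274) + 303)) = √(1/24 + (283*(-274) + 303)) = √(1/24 + (-77542 + 303)) = √(1/24 - 77239) = √(-1853735/24) = 19*I*√30810/12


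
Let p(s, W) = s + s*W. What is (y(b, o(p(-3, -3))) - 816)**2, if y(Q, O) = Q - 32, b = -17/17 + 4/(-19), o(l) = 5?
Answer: 260338225/361 ≈ 7.2116e+5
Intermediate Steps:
p(s, W) = s + W*s
b = -23/19 (b = -17*1/17 + 4*(-1/19) = -1 - 4/19 = -23/19 ≈ -1.2105)
y(Q, O) = -32 + Q
(y(b, o(p(-3, -3))) - 816)**2 = ((-32 - 23/19) - 816)**2 = (-631/19 - 816)**2 = (-16135/19)**2 = 260338225/361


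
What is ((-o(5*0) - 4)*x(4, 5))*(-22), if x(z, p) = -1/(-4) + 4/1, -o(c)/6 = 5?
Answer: -2431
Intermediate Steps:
o(c) = -30 (o(c) = -6*5 = -30)
x(z, p) = 17/4 (x(z, p) = -1*(-¼) + 4*1 = ¼ + 4 = 17/4)
((-o(5*0) - 4)*x(4, 5))*(-22) = ((-1*(-30) - 4)*(17/4))*(-22) = ((30 - 4)*(17/4))*(-22) = (26*(17/4))*(-22) = (221/2)*(-22) = -2431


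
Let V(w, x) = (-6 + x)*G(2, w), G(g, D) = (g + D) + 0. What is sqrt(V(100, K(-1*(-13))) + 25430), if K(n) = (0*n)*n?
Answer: sqrt(24818) ≈ 157.54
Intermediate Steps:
G(g, D) = D + g (G(g, D) = (D + g) + 0 = D + g)
K(n) = 0 (K(n) = 0*n = 0)
V(w, x) = (-6 + x)*(2 + w) (V(w, x) = (-6 + x)*(w + 2) = (-6 + x)*(2 + w))
sqrt(V(100, K(-1*(-13))) + 25430) = sqrt((-6 + 0)*(2 + 100) + 25430) = sqrt(-6*102 + 25430) = sqrt(-612 + 25430) = sqrt(24818)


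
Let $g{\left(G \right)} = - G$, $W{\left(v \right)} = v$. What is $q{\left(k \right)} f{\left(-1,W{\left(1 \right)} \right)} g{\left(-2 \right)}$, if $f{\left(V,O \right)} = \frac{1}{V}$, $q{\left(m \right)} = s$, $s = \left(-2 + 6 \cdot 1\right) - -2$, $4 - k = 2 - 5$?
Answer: $-12$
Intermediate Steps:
$k = 7$ ($k = 4 - \left(2 - 5\right) = 4 - -3 = 4 + 3 = 7$)
$s = 6$ ($s = \left(-2 + 6\right) + 2 = 4 + 2 = 6$)
$q{\left(m \right)} = 6$
$q{\left(k \right)} f{\left(-1,W{\left(1 \right)} \right)} g{\left(-2 \right)} = \frac{6}{-1} \left(\left(-1\right) \left(-2\right)\right) = 6 \left(-1\right) 2 = \left(-6\right) 2 = -12$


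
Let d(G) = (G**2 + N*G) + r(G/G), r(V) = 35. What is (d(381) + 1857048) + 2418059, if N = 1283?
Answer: 4909126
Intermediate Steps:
d(G) = 35 + G**2 + 1283*G (d(G) = (G**2 + 1283*G) + 35 = 35 + G**2 + 1283*G)
(d(381) + 1857048) + 2418059 = ((35 + 381**2 + 1283*381) + 1857048) + 2418059 = ((35 + 145161 + 488823) + 1857048) + 2418059 = (634019 + 1857048) + 2418059 = 2491067 + 2418059 = 4909126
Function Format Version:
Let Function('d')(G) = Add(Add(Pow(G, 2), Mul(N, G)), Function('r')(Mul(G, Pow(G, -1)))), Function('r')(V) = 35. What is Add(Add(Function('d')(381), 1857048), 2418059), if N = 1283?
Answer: 4909126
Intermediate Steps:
Function('d')(G) = Add(35, Pow(G, 2), Mul(1283, G)) (Function('d')(G) = Add(Add(Pow(G, 2), Mul(1283, G)), 35) = Add(35, Pow(G, 2), Mul(1283, G)))
Add(Add(Function('d')(381), 1857048), 2418059) = Add(Add(Add(35, Pow(381, 2), Mul(1283, 381)), 1857048), 2418059) = Add(Add(Add(35, 145161, 488823), 1857048), 2418059) = Add(Add(634019, 1857048), 2418059) = Add(2491067, 2418059) = 4909126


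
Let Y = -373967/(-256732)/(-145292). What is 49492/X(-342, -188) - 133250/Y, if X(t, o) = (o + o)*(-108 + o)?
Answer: 138295640003582805691/10405257808 ≈ 1.3291e+10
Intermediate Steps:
X(t, o) = 2*o*(-108 + o) (X(t, o) = (2*o)*(-108 + o) = 2*o*(-108 + o))
Y = -373967/37301105744 (Y = -373967*(-1/256732)*(-1/145292) = (373967/256732)*(-1/145292) = -373967/37301105744 ≈ -1.0026e-5)
49492/X(-342, -188) - 133250/Y = 49492/((2*(-188)*(-108 - 188))) - 133250/(-373967/37301105744) = 49492/((2*(-188)*(-296))) - 133250*(-37301105744/373967) = 49492/111296 + 4970372340388000/373967 = 49492*(1/111296) + 4970372340388000/373967 = 12373/27824 + 4970372340388000/373967 = 138295640003582805691/10405257808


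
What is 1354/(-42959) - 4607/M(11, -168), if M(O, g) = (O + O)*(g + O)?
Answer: 193235397/148380386 ≈ 1.3023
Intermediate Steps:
M(O, g) = 2*O*(O + g) (M(O, g) = (2*O)*(O + g) = 2*O*(O + g))
1354/(-42959) - 4607/M(11, -168) = 1354/(-42959) - 4607*1/(22*(11 - 168)) = 1354*(-1/42959) - 4607/(2*11*(-157)) = -1354/42959 - 4607/(-3454) = -1354/42959 - 4607*(-1/3454) = -1354/42959 + 4607/3454 = 193235397/148380386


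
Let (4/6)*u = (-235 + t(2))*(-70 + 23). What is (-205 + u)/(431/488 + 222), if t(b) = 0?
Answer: 7984900/108767 ≈ 73.413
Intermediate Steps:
u = 33135/2 (u = 3*((-235 + 0)*(-70 + 23))/2 = 3*(-235*(-47))/2 = (3/2)*11045 = 33135/2 ≈ 16568.)
(-205 + u)/(431/488 + 222) = (-205 + 33135/2)/(431/488 + 222) = 32725/(2*(431*(1/488) + 222)) = 32725/(2*(431/488 + 222)) = 32725/(2*(108767/488)) = (32725/2)*(488/108767) = 7984900/108767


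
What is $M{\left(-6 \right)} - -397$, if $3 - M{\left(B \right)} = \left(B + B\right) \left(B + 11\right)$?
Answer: $460$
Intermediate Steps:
$M{\left(B \right)} = 3 - 2 B \left(11 + B\right)$ ($M{\left(B \right)} = 3 - \left(B + B\right) \left(B + 11\right) = 3 - 2 B \left(11 + B\right)$)
$M{\left(-6 \right)} - -397 = \left(3 - -132 - 2 \left(-6\right)^{2}\right) - -397 = \left(3 + 132 - 72\right) + 397 = 63 + 397 = 460$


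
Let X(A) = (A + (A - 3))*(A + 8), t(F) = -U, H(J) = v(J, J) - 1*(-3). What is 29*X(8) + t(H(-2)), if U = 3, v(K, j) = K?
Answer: 6029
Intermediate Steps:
H(J) = 3 + J (H(J) = J - 1*(-3) = J + 3 = 3 + J)
t(F) = -3 (t(F) = -1*3 = -3)
X(A) = (-3 + 2*A)*(8 + A) (X(A) = (A + (-3 + A))*(8 + A) = (-3 + 2*A)*(8 + A))
29*X(8) + t(H(-2)) = 29*(-24 + 2*8² + 13*8) - 3 = 29*(-24 + 2*64 + 104) - 3 = 29*(-24 + 128 + 104) - 3 = 29*208 - 3 = 6032 - 3 = 6029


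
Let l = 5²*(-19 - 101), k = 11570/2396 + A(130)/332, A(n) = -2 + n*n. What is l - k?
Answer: -151921553/49717 ≈ -3055.7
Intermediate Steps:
A(n) = -2 + n²
k = 2770553/49717 (k = 11570/2396 + (-2 + 130²)/332 = 11570*(1/2396) + (-2 + 16900)*(1/332) = 5785/1198 + 16898*(1/332) = 5785/1198 + 8449/166 = 2770553/49717 ≈ 55.726)
l = -3000 (l = 25*(-120) = -3000)
l - k = -3000 - 1*2770553/49717 = -3000 - 2770553/49717 = -151921553/49717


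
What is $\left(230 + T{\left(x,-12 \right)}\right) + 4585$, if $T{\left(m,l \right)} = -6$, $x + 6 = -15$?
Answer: $4809$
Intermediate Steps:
$x = -21$ ($x = -6 - 15 = -21$)
$\left(230 + T{\left(x,-12 \right)}\right) + 4585 = \left(230 - 6\right) + 4585 = 224 + 4585 = 4809$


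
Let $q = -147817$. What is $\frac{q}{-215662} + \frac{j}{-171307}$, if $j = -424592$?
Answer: $\frac{116890446723}{36944410234} \approx 3.164$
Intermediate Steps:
$\frac{q}{-215662} + \frac{j}{-171307} = - \frac{147817}{-215662} - \frac{424592}{-171307} = \left(-147817\right) \left(- \frac{1}{215662}\right) - - \frac{424592}{171307} = \frac{147817}{215662} + \frac{424592}{171307} = \frac{116890446723}{36944410234}$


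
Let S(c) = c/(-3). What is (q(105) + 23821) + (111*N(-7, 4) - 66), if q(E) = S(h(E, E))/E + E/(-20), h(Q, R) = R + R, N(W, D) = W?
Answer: 275665/12 ≈ 22972.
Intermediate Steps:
h(Q, R) = 2*R
S(c) = -c/3 (S(c) = c*(-⅓) = -c/3)
q(E) = -⅔ - E/20 (q(E) = (-2*E/3)/E + E/(-20) = (-2*E/3)/E + E*(-1/20) = -⅔ - E/20)
(q(105) + 23821) + (111*N(-7, 4) - 66) = ((-⅔ - 1/20*105) + 23821) + (111*(-7) - 66) = ((-⅔ - 21/4) + 23821) + (-777 - 66) = (-71/12 + 23821) - 843 = 285781/12 - 843 = 275665/12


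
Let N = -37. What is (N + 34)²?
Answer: 9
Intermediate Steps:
(N + 34)² = (-37 + 34)² = (-3)² = 9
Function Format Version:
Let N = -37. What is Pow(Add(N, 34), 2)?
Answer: 9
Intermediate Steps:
Pow(Add(N, 34), 2) = Pow(Add(-37, 34), 2) = Pow(-3, 2) = 9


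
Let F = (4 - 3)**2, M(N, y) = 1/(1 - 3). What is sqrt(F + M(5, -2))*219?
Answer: 219*sqrt(2)/2 ≈ 154.86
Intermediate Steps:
M(N, y) = -1/2 (M(N, y) = 1/(-2) = -1/2)
F = 1 (F = 1**2 = 1)
sqrt(F + M(5, -2))*219 = sqrt(1 - 1/2)*219 = sqrt(1/2)*219 = (sqrt(2)/2)*219 = 219*sqrt(2)/2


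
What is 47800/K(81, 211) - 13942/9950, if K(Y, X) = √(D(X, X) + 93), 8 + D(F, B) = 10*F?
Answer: -6971/4975 + 9560*√2195/439 ≈ 1018.9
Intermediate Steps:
D(F, B) = -8 + 10*F
K(Y, X) = √(85 + 10*X) (K(Y, X) = √((-8 + 10*X) + 93) = √(85 + 10*X))
47800/K(81, 211) - 13942/9950 = 47800/(√(85 + 10*211)) - 13942/9950 = 47800/(√(85 + 2110)) - 13942*1/9950 = 47800/(√2195) - 6971/4975 = 47800*(√2195/2195) - 6971/4975 = 9560*√2195/439 - 6971/4975 = -6971/4975 + 9560*√2195/439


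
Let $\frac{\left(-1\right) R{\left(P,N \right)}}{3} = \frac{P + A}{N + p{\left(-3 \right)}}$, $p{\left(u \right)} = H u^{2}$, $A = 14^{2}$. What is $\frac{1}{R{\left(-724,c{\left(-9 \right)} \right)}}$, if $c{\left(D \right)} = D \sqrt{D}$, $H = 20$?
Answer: $\frac{5}{44} - \frac{3 i}{176} \approx 0.11364 - 0.017045 i$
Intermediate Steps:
$A = 196$
$p{\left(u \right)} = 20 u^{2}$
$c{\left(D \right)} = D^{\frac{3}{2}}$
$R{\left(P,N \right)} = - \frac{3 \left(196 + P\right)}{180 + N}$ ($R{\left(P,N \right)} = - 3 \frac{P + 196}{N + 20 \left(-3\right)^{2}} = - 3 \frac{196 + P}{N + 20 \cdot 9} = - 3 \frac{196 + P}{N + 180} = - 3 \frac{196 + P}{180 + N} = - \frac{3 \left(196 + P\right)}{180 + N}$)
$\frac{1}{R{\left(-724,c{\left(-9 \right)} \right)}} = \frac{1}{3 \frac{1}{180 + \left(-9\right)^{\frac{3}{2}}} \left(-196 - -724\right)} = \frac{1}{3 \frac{1}{180 - 27 i} \left(-196 + 724\right)} = \frac{1}{3 \frac{180 + 27 i}{33129} \cdot 528} = \frac{1}{\frac{3520}{409} + \frac{528 i}{409}} = \frac{409 \left(\frac{3520}{409} - \frac{528 i}{409}\right)}{30976}$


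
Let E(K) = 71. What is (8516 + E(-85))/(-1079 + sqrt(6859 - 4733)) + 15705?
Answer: 18241750702/1162115 - 8587*sqrt(2126)/1162115 ≈ 15697.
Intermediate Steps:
(8516 + E(-85))/(-1079 + sqrt(6859 - 4733)) + 15705 = (8516 + 71)/(-1079 + sqrt(6859 - 4733)) + 15705 = 8587/(-1079 + sqrt(2126)) + 15705 = 15705 + 8587/(-1079 + sqrt(2126))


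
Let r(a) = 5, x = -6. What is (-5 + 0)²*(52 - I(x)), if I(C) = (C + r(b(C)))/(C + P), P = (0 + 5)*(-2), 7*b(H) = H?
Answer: 20775/16 ≈ 1298.4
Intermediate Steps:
b(H) = H/7
P = -10 (P = 5*(-2) = -10)
I(C) = (5 + C)/(-10 + C) (I(C) = (C + 5)/(C - 10) = (5 + C)/(-10 + C))
(-5 + 0)²*(52 - I(x)) = (-5 + 0)²*(52 - (5 - 6)/(-10 - 6)) = (-5)²*(52 - (-1)/(-16)) = 25*(52 - (-1)*(-1)/16) = 25*(52 - 1*1/16) = 25*(52 - 1/16) = 25*(831/16) = 20775/16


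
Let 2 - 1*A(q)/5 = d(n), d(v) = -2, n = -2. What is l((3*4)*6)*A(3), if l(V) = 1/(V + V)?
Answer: 5/36 ≈ 0.13889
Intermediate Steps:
A(q) = 20 (A(q) = 10 - 5*(-2) = 10 + 10 = 20)
l(V) = 1/(2*V)
l((3*4)*6)*A(3) = (1/(2*(((3*4)*6))))*20 = (1/(2*((12*6))))*20 = ((1/2)/72)*20 = ((1/2)*(1/72))*20 = (1/144)*20 = 5/36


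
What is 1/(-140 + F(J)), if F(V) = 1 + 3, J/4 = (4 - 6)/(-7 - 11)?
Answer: -1/136 ≈ -0.0073529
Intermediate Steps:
J = 4/9 (J = 4*((4 - 6)/(-7 - 11)) = 4*(-2/(-18)) = 4*(-2*(-1/18)) = 4*(1/9) = 4/9 ≈ 0.44444)
F(V) = 4
1/(-140 + F(J)) = 1/(-140 + 4) = 1/(-136) = -1/136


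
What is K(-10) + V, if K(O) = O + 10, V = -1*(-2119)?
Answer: 2119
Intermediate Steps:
V = 2119
K(O) = 10 + O
K(-10) + V = (10 - 10) + 2119 = 0 + 2119 = 2119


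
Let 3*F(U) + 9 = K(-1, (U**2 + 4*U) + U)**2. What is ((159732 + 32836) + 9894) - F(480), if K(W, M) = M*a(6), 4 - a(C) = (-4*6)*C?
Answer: -395701892917535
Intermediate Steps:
a(C) = 4 + 24*C (a(C) = 4 - (-4*6)*C = 4 - (-24)*C = 4 + 24*C)
K(W, M) = 148*M (K(W, M) = M*(4 + 24*6) = M*(4 + 144) = M*148 = 148*M)
F(U) = -3 + (148*U**2 + 740*U)**2/3 (F(U) = -3 + (148*((U**2 + 4*U) + U))**2/3 = -3 + (148*(U**2 + 5*U))**2/3 = -3 + (148*U**2 + 740*U)**2/3)
((159732 + 32836) + 9894) - F(480) = ((159732 + 32836) + 9894) - (-3 + (21904/3)*480**2*(5 + 480)**2) = (192568 + 9894) - (-3 + (21904/3)*230400*485**2) = 202462 - (-3 + (21904/3)*230400*235225) = 202462 - (-3 + 395701893120000) = 202462 - 1*395701893119997 = 202462 - 395701893119997 = -395701892917535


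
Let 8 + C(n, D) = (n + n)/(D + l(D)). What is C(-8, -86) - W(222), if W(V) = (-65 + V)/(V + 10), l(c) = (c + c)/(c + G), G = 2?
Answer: -3470967/409016 ≈ -8.4861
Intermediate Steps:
l(c) = 2*c/(2 + c) (l(c) = (c + c)/(c + 2) = (2*c)/(2 + c) = 2*c/(2 + c))
W(V) = (-65 + V)/(10 + V)
C(n, D) = -8 + 2*n/(D + 2*D/(2 + D)) (C(n, D) = -8 + (n + n)/(D + 2*D/(2 + D)) = -8 + (2*n)/(D + 2*D/(2 + D)) = -8 + 2*n/(D + 2*D/(2 + D)))
C(-8, -86) - W(222) = 2*(-8*(-86) - (2 - 86)*(-1*(-8) + 4*(-86)))/(-86*(4 - 86)) - (-65 + 222)/(10 + 222) = 2*(-1/86)*(688 - 1*(-84)*(8 - 344))/(-82) - 157/232 = 2*(-1/86)*(-1/82)*(688 - 1*(-84)*(-336)) - 157/232 = 2*(-1/86)*(-1/82)*(688 - 28224) - 1*157/232 = 2*(-1/86)*(-1/82)*(-27536) - 157/232 = -13768/1763 - 157/232 = -3470967/409016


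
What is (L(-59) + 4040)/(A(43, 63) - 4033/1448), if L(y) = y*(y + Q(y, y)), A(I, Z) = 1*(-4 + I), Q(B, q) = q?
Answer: 15930896/52439 ≈ 303.80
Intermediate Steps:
A(I, Z) = -4 + I
L(y) = 2*y**2 (L(y) = y*(y + y) = y*(2*y) = 2*y**2)
(L(-59) + 4040)/(A(43, 63) - 4033/1448) = (2*(-59)**2 + 4040)/((-4 + 43) - 4033/1448) = (2*3481 + 4040)/(39 - 4033*1/1448) = (6962 + 4040)/(39 - 4033/1448) = 11002/(52439/1448) = 11002*(1448/52439) = 15930896/52439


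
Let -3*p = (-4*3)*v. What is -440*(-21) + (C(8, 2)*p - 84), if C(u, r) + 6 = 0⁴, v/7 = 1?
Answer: 8988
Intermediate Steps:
v = 7 (v = 7*1 = 7)
p = 28 (p = -(-4*3)*7/3 = -(-4)*7 = -⅓*(-84) = 28)
C(u, r) = -6 (C(u, r) = -6 + 0⁴ = -6 + 0 = -6)
-440*(-21) + (C(8, 2)*p - 84) = -440*(-21) + (-6*28 - 84) = 9240 + (-168 - 84) = 9240 - 252 = 8988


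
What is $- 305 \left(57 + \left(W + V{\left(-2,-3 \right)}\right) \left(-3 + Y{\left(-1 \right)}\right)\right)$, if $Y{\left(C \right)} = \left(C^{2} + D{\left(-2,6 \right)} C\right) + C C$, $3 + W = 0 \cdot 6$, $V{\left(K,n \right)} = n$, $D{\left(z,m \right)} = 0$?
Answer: $-19215$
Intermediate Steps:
$W = -3$ ($W = -3 + 0 \cdot 6 = -3 + 0 = -3$)
$Y{\left(C \right)} = 2 C^{2}$ ($Y{\left(C \right)} = \left(C^{2} + 0 C\right) + C C = \left(C^{2} + 0\right) + C^{2} = C^{2} + C^{2} = 2 C^{2}$)
$- 305 \left(57 + \left(W + V{\left(-2,-3 \right)}\right) \left(-3 + Y{\left(-1 \right)}\right)\right) = - 305 \left(57 + \left(-3 - 3\right) \left(-3 + 2 \left(-1\right)^{2}\right)\right) = - 305 \left(57 - 6 \left(-3 + 2 \cdot 1\right)\right) = - 305 \left(57 - 6 \left(-3 + 2\right)\right) = - 305 \left(57 - -6\right) = - 305 \left(57 + 6\right) = \left(-305\right) 63 = -19215$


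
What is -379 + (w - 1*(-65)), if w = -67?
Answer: -381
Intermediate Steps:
-379 + (w - 1*(-65)) = -379 + (-67 - 1*(-65)) = -379 + (-67 + 65) = -379 - 2 = -381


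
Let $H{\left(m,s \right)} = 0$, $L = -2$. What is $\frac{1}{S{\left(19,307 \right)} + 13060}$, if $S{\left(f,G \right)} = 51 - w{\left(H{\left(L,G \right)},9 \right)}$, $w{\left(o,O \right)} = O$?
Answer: $\frac{1}{13102} \approx 7.6324 \cdot 10^{-5}$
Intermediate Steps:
$S{\left(f,G \right)} = 42$ ($S{\left(f,G \right)} = 51 - 9 = 42$)
$\frac{1}{S{\left(19,307 \right)} + 13060} = \frac{1}{42 + 13060} = \frac{1}{13102}$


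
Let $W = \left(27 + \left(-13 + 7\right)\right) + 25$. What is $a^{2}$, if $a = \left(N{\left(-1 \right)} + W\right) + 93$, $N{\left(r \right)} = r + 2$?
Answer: $19600$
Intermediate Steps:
$N{\left(r \right)} = 2 + r$
$W = 46$ ($W = \left(27 - 6\right) + 25 = 21 + 25 = 46$)
$a = 140$ ($a = \left(\left(2 - 1\right) + 46\right) + 93 = \left(1 + 46\right) + 93 = 47 + 93 = 140$)
$a^{2} = 140^{2} = 19600$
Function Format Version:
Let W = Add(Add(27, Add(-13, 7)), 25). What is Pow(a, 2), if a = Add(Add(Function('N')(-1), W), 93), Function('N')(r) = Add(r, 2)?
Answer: 19600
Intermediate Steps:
Function('N')(r) = Add(2, r)
W = 46 (W = Add(Add(27, -6), 25) = Add(21, 25) = 46)
a = 140 (a = Add(Add(Add(2, -1), 46), 93) = Add(Add(1, 46), 93) = Add(47, 93) = 140)
Pow(a, 2) = Pow(140, 2) = 19600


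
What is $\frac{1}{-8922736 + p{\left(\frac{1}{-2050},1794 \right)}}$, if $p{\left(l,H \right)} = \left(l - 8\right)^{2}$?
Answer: $- \frac{4202500}{37497529047199} \approx -1.1207 \cdot 10^{-7}$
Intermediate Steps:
$p{\left(l,H \right)} = \left(-8 + l\right)^{2}$
$\frac{1}{-8922736 + p{\left(\frac{1}{-2050},1794 \right)}} = \frac{1}{-8922736 + \left(-8 + \frac{1}{-2050}\right)^{2}} = \frac{1}{-8922736 + \left(-8 - \frac{1}{2050}\right)^{2}} = \frac{1}{-8922736 + \left(- \frac{16401}{2050}\right)^{2}} = \frac{1}{-8922736 + \frac{268992801}{4202500}} = \frac{1}{- \frac{37497529047199}{4202500}} = - \frac{4202500}{37497529047199}$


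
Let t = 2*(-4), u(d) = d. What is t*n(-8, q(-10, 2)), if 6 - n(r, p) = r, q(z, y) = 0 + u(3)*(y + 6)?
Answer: -112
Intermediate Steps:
q(z, y) = 18 + 3*y (q(z, y) = 0 + 3*(y + 6) = 0 + 3*(6 + y) = 0 + (18 + 3*y) = 18 + 3*y)
t = -8
n(r, p) = 6 - r
t*n(-8, q(-10, 2)) = -8*(6 - 1*(-8)) = -8*(6 + 8) = -8*14 = -112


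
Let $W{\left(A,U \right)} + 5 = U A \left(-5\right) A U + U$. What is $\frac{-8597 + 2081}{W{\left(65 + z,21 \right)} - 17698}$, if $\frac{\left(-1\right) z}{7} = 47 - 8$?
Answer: $\frac{1086}{15902467} \approx 6.8291 \cdot 10^{-5}$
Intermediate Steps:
$z = -273$ ($z = - 7 \left(47 - 8\right) = \left(-7\right) 39 = -273$)
$W{\left(A,U \right)} = -5 + U - 5 A^{2} U^{2}$ ($W{\left(A,U \right)} = -5 + \left(U A \left(-5\right) A U + U\right) = -5 + \left(A U \left(-5\right) A U + U\right) = -5 + \left(- 5 A U A U + U\right) = -5 + \left(- 5 U A^{2} U + U\right) = -5 - \left(- U + 5 A^{2} U^{2}\right) = -5 + U - 5 A^{2} U^{2}$)
$\frac{-8597 + 2081}{W{\left(65 + z,21 \right)} - 17698} = \frac{-8597 + 2081}{\left(-5 + 21 - 5 \left(65 - 273\right)^{2} \cdot 21^{2}\right) - 17698} = - \frac{6516}{\left(-5 + 21 - 5 \left(-208\right)^{2} \cdot 441\right) - 17698} = - \frac{6516}{\left(-5 + 21 - 216320 \cdot 441\right) - 17698} = - \frac{6516}{\left(-5 + 21 - 95397120\right) - 17698} = - \frac{6516}{-95397104 - 17698} = - \frac{6516}{-95414802} = \left(-6516\right) \left(- \frac{1}{95414802}\right) = \frac{1086}{15902467}$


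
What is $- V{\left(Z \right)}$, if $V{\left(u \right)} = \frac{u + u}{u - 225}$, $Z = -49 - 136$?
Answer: $- \frac{37}{41} \approx -0.90244$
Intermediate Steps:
$Z = -185$ ($Z = -49 - 136 = -185$)
$V{\left(u \right)} = \frac{2 u}{-225 + u}$
$- V{\left(Z \right)} = - \frac{2 \left(-185\right)}{-225 - 185} = - \frac{2 \left(-185\right)}{-410} = - \frac{2 \left(-185\right) \left(-1\right)}{410} = \left(-1\right) \frac{37}{41} = - \frac{37}{41}$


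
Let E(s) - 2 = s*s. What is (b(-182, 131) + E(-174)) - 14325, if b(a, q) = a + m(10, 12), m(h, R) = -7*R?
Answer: 15687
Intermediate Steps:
b(a, q) = -84 + a (b(a, q) = a - 7*12 = a - 84 = -84 + a)
E(s) = 2 + s² (E(s) = 2 + s*s = 2 + s²)
(b(-182, 131) + E(-174)) - 14325 = ((-84 - 182) + (2 + (-174)²)) - 14325 = (-266 + (2 + 30276)) - 14325 = (-266 + 30278) - 14325 = 30012 - 14325 = 15687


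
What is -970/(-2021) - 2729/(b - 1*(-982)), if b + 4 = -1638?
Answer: 6155509/1333860 ≈ 4.6148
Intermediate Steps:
b = -1642 (b = -4 - 1638 = -1642)
-970/(-2021) - 2729/(b - 1*(-982)) = -970/(-2021) - 2729/(-1642 - 1*(-982)) = -970*(-1/2021) - 2729/(-1642 + 982) = 970/2021 - 2729/(-660) = 970/2021 - 2729*(-1/660) = 970/2021 + 2729/660 = 6155509/1333860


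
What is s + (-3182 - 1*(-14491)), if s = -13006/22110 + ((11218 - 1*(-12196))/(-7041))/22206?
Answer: 3257720225134277/288079381755 ≈ 11308.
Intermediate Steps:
s = -169503133018/288079381755 (s = -13006*1/22110 + ((11218 + 12196)*(-1/7041))*(1/22206) = -6503/11055 + (23414*(-1/7041))*(1/22206) = -6503/11055 - 23414/7041*1/22206 = -6503/11055 - 11707/78176223 = -169503133018/288079381755 ≈ -0.58839)
s + (-3182 - 1*(-14491)) = -169503133018/288079381755 + (-3182 - 1*(-14491)) = -169503133018/288079381755 + (-3182 + 14491) = -169503133018/288079381755 + 11309 = 3257720225134277/288079381755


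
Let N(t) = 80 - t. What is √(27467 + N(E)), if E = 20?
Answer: √27527 ≈ 165.91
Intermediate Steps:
√(27467 + N(E)) = √(27467 + (80 - 1*20)) = √(27467 + (80 - 20)) = √(27467 + 60) = √27527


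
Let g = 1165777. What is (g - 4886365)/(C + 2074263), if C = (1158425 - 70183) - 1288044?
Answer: -3720588/1874461 ≈ -1.9849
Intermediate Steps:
C = -199802 (C = 1088242 - 1288044 = -199802)
(g - 4886365)/(C + 2074263) = (1165777 - 4886365)/(-199802 + 2074263) = -3720588/1874461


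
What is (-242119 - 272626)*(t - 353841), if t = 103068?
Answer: 129084147885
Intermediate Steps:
(-242119 - 272626)*(t - 353841) = (-242119 - 272626)*(103068 - 353841) = -514745*(-250773) = 129084147885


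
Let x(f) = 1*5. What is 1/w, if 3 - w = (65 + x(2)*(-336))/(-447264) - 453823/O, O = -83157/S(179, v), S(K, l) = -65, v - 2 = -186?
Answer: 12397710816/4435019988823 ≈ 0.0027954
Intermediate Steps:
v = -184 (v = 2 - 186 = -184)
x(f) = 5
O = 83157/65 (O = -83157/(-65) = -83157*(-1/65) = 83157/65 ≈ 1279.3)
w = 4435019988823/12397710816 (w = 3 - ((65 + 5*(-336))/(-447264) - 453823/83157/65) = 3 - ((65 - 1680)*(-1/447264) - 453823*65/83157) = 3 - (-1615*(-1/447264) - 29498495/83157) = 3 - (1615/447264 - 29498495/83157) = 3 - 1*(-4397826856375/12397710816) = 3 + 4397826856375/12397710816 = 4435019988823/12397710816 ≈ 357.73)
1/w = 1/(4435019988823/12397710816) = 12397710816/4435019988823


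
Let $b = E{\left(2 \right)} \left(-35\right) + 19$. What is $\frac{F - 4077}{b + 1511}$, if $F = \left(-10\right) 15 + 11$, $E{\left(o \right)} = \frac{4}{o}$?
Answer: $- \frac{1054}{365} \approx -2.8877$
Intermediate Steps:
$b = -51$ ($b = \frac{4}{2} \left(-35\right) + 19 = 4 \cdot \frac{1}{2} \left(-35\right) + 19 = 2 \left(-35\right) + 19 = -70 + 19 = -51$)
$F = -139$ ($F = -150 + 11 = -139$)
$\frac{F - 4077}{b + 1511} = \frac{-139 - 4077}{-51 + 1511} = - \frac{4216}{1460} = \left(-4216\right) \frac{1}{1460} = - \frac{1054}{365}$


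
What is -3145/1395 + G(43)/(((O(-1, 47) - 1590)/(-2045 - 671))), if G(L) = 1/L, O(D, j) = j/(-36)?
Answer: -1522161985/687272139 ≈ -2.2148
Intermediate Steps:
O(D, j) = -j/36 (O(D, j) = j*(-1/36) = -j/36)
-3145/1395 + G(43)/(((O(-1, 47) - 1590)/(-2045 - 671))) = -3145/1395 + 1/(43*(((-1/36*47 - 1590)/(-2045 - 671)))) = -3145*1/1395 + 1/(43*(((-47/36 - 1590)/(-2716)))) = -629/279 + 1/(43*((-57287/36*(-1/2716)))) = -629/279 + 1/(43*(57287/97776)) = -629/279 + (1/43)*(97776/57287) = -629/279 + 97776/2463341 = -1522161985/687272139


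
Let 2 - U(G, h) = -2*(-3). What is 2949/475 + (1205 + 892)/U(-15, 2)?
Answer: -984279/1900 ≈ -518.04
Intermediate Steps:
U(G, h) = -4 (U(G, h) = 2 - (-2)*(-3) = 2 - 1*6 = 2 - 6 = -4)
2949/475 + (1205 + 892)/U(-15, 2) = 2949/475 + (1205 + 892)/(-4) = 2949*(1/475) + 2097*(-¼) = 2949/475 - 2097/4 = -984279/1900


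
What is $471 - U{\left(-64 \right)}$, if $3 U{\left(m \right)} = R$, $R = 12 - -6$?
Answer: $465$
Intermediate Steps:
$R = 18$ ($R = 12 + 6 = 18$)
$U{\left(m \right)} = 6$ ($U{\left(m \right)} = \frac{1}{3} \cdot 18 = 6$)
$471 - U{\left(-64 \right)} = 471 - 6 = 465$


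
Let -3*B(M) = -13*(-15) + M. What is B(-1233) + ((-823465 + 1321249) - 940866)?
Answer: -442736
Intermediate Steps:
B(M) = -65 - M/3 (B(M) = -(-13*(-15) + M)/3 = -(195 + M)/3 = -65 - M/3)
B(-1233) + ((-823465 + 1321249) - 940866) = (-65 - ⅓*(-1233)) + ((-823465 + 1321249) - 940866) = (-65 + 411) + (497784 - 940866) = 346 - 443082 = -442736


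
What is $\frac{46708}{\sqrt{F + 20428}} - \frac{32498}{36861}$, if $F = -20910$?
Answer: $- \frac{32498}{36861} - \frac{23354 i \sqrt{482}}{241} \approx -0.88164 - 2127.5 i$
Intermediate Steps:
$\frac{46708}{\sqrt{F + 20428}} - \frac{32498}{36861} = \frac{46708}{\sqrt{-20910 + 20428}} - \frac{32498}{36861} = \frac{46708}{\sqrt{-482}} - \frac{32498}{36861} = \frac{46708}{i \sqrt{482}} - \frac{32498}{36861} = 46708 \left(- \frac{i \sqrt{482}}{482}\right) - \frac{32498}{36861} = - \frac{23354 i \sqrt{482}}{241} - \frac{32498}{36861} = - \frac{32498}{36861} - \frac{23354 i \sqrt{482}}{241}$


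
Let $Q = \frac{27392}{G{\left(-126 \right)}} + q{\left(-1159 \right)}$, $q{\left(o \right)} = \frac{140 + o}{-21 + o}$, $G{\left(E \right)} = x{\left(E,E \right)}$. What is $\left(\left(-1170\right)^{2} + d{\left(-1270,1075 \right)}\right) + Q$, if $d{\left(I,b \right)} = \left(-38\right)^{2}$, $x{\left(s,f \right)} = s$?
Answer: $\frac{101855275877}{74340} \approx 1.3701 \cdot 10^{6}$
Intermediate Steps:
$G{\left(E \right)} = E$
$q{\left(o \right)} = \frac{140 + o}{-21 + o}$
$d{\left(I,b \right)} = 1444$
$Q = - \frac{16097083}{74340}$ ($Q = \frac{27392}{-126} + \frac{140 - 1159}{-21 - 1159} = 27392 \left(- \frac{1}{126}\right) + \frac{1}{-1180} \left(-1019\right) = - \frac{13696}{63} - - \frac{1019}{1180} = - \frac{13696}{63} + \frac{1019}{1180} = - \frac{16097083}{74340} \approx -216.53$)
$\left(\left(-1170\right)^{2} + d{\left(-1270,1075 \right)}\right) + Q = \left(\left(-1170\right)^{2} + 1444\right) - \frac{16097083}{74340} = \left(1368900 + 1444\right) - \frac{16097083}{74340} = 1370344 - \frac{16097083}{74340} = \frac{101855275877}{74340}$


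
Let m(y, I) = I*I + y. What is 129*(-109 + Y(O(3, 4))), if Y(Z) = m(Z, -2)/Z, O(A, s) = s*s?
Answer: -55599/4 ≈ -13900.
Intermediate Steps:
m(y, I) = y + I² (m(y, I) = I² + y = y + I²)
O(A, s) = s²
Y(Z) = (4 + Z)/Z (Y(Z) = (Z + (-2)²)/Z = (Z + 4)/Z = (4 + Z)/Z)
129*(-109 + Y(O(3, 4))) = 129*(-109 + (4 + 4²)/(4²)) = 129*(-109 + (4 + 16)/16) = 129*(-109 + (1/16)*20) = 129*(-109 + 5/4) = 129*(-431/4) = -55599/4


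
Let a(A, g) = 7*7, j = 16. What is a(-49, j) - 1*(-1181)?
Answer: 1230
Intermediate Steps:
a(A, g) = 49
a(-49, j) - 1*(-1181) = 49 - 1*(-1181) = 49 + 1181 = 1230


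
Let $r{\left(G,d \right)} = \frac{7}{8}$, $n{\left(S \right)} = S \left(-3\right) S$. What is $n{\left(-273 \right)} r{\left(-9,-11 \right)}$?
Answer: $- \frac{1565109}{8} \approx -1.9564 \cdot 10^{5}$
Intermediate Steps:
$n{\left(S \right)} = - 3 S^{2}$ ($n{\left(S \right)} = - 3 S S = - 3 S^{2}$)
$r{\left(G,d \right)} = \frac{7}{8}$ ($r{\left(G,d \right)} = 7 \cdot \frac{1}{8} = \frac{7}{8}$)
$n{\left(-273 \right)} r{\left(-9,-11 \right)} = - 3 \left(-273\right)^{2} \cdot \frac{7}{8} = \left(-3\right) 74529 \cdot \frac{7}{8} = \left(-223587\right) \frac{7}{8} = - \frac{1565109}{8}$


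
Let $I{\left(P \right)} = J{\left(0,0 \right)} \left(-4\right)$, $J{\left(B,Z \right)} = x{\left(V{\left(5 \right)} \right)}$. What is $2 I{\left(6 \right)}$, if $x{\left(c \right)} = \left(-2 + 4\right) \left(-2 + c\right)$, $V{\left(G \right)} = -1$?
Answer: $48$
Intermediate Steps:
$x{\left(c \right)} = -4 + 2 c$ ($x{\left(c \right)} = 2 \left(-2 + c\right) = -4 + 2 c$)
$J{\left(B,Z \right)} = -6$ ($J{\left(B,Z \right)} = -4 + 2 \left(-1\right) = -4 - 2 = -6$)
$I{\left(P \right)} = 24$ ($I{\left(P \right)} = \left(-6\right) \left(-4\right) = 24$)
$2 I{\left(6 \right)} = 2 \cdot 24 = 48$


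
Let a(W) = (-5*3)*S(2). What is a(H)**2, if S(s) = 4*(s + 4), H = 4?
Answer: 129600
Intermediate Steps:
S(s) = 16 + 4*s (S(s) = 4*(4 + s) = 16 + 4*s)
a(W) = -360 (a(W) = (-5*3)*(16 + 4*2) = -15*(16 + 8) = -15*24 = -360)
a(H)**2 = (-360)**2 = 129600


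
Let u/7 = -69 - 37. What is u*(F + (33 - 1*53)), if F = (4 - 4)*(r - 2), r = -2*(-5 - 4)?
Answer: 14840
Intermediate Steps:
r = 18 (r = -2*(-9) = 18)
F = 0 (F = (4 - 4)*(18 - 2) = 0*16 = 0)
u = -742 (u = 7*(-69 - 37) = 7*(-106) = -742)
u*(F + (33 - 1*53)) = -742*(0 + (33 - 1*53)) = -742*(0 + (33 - 53)) = -742*(0 - 20) = -742*(-20) = 14840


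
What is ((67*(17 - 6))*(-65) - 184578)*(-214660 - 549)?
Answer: 50032433947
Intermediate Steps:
((67*(17 - 6))*(-65) - 184578)*(-214660 - 549) = ((67*11)*(-65) - 184578)*(-215209) = (737*(-65) - 184578)*(-215209) = (-47905 - 184578)*(-215209) = -232483*(-215209) = 50032433947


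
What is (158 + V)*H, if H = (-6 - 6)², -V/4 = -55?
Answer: 54432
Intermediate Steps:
V = 220 (V = -4*(-55) = 220)
H = 144 (H = (-12)² = 144)
(158 + V)*H = (158 + 220)*144 = 378*144 = 54432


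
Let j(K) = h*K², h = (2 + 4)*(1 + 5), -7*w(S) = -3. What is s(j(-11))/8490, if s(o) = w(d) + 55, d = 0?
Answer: 194/29715 ≈ 0.0065287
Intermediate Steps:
w(S) = 3/7 (w(S) = -⅐*(-3) = 3/7)
h = 36 (h = 6*6 = 36)
j(K) = 36*K²
s(o) = 388/7 (s(o) = 3/7 + 55 = 388/7)
s(j(-11))/8490 = (388/7)/8490 = (388/7)*(1/8490) = 194/29715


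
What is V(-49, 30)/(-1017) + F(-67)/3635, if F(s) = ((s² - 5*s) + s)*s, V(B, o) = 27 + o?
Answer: -108114806/1232265 ≈ -87.737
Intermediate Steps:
F(s) = s*(s² - 4*s) (F(s) = (s² - 4*s)*s = s*(s² - 4*s))
V(-49, 30)/(-1017) + F(-67)/3635 = (27 + 30)/(-1017) + ((-67)²*(-4 - 67))/3635 = 57*(-1/1017) + (4489*(-71))*(1/3635) = -19/339 - 318719*1/3635 = -19/339 - 318719/3635 = -108114806/1232265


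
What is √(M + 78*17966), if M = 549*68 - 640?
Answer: 2*√359510 ≈ 1199.2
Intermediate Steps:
M = 36692 (M = 37332 - 640 = 36692)
√(M + 78*17966) = √(36692 + 78*17966) = √(36692 + 1401348) = √1438040 = 2*√359510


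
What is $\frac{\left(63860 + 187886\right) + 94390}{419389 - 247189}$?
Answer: $\frac{6181}{3075} \approx 2.0101$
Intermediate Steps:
$\frac{\left(63860 + 187886\right) + 94390}{419389 - 247189} = \frac{251746 + 94390}{172200} = 346136 \cdot \frac{1}{172200} = \frac{6181}{3075}$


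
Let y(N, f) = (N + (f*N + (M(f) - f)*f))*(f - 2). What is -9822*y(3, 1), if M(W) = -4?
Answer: 9822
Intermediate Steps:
y(N, f) = (-2 + f)*(N + N*f + f*(-4 - f)) (y(N, f) = (N + (f*N + (-4 - f)*f))*(f - 2) = (N + (N*f + f*(-4 - f)))*(-2 + f) = (N + N*f + f*(-4 - f))*(-2 + f) = (-2 + f)*(N + N*f + f*(-4 - f)))
-9822*y(3, 1) = -9822*(-1*1³ - 2*3 - 2*1² + 8*1 + 3*1² - 1*3*1) = -9822*(-1*1 - 6 - 2*1 + 8 + 3*1 - 3) = -9822*(-1 - 6 - 2 + 8 + 3 - 3) = -9822*(-1) = 9822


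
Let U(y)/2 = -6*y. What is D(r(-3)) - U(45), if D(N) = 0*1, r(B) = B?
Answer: 540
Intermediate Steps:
U(y) = -12*y (U(y) = 2*(-6*y) = -12*y)
D(N) = 0
D(r(-3)) - U(45) = 0 - (-12)*45 = 0 - 1*(-540) = 0 + 540 = 540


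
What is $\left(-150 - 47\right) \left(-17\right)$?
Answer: $3349$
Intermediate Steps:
$\left(-150 - 47\right) \left(-17\right) = \left(-197\right) \left(-17\right) = 3349$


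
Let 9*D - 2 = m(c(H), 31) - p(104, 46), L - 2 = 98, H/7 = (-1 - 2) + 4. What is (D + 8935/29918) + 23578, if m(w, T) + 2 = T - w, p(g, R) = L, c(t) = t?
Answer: 6346466083/269262 ≈ 23570.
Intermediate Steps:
H = 7 (H = 7*((-1 - 2) + 4) = 7*(-3 + 4) = 7*1 = 7)
L = 100 (L = 2 + 98 = 100)
p(g, R) = 100
m(w, T) = -2 + T - w (m(w, T) = -2 + (T - w) = -2 + T - w)
D = -76/9 (D = 2/9 + ((-2 + 31 - 1*7) - 1*100)/9 = 2/9 + ((-2 + 31 - 7) - 100)/9 = 2/9 + (22 - 100)/9 = 2/9 + (⅑)*(-78) = 2/9 - 26/3 = -76/9 ≈ -8.4444)
(D + 8935/29918) + 23578 = (-76/9 + 8935/29918) + 23578 = -2193353/269262 + 23578 = 6346466083/269262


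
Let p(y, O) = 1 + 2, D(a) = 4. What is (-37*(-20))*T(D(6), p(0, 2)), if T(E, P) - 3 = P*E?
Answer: 11100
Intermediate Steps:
p(y, O) = 3
T(E, P) = 3 + E*P (T(E, P) = 3 + P*E = 3 + E*P)
(-37*(-20))*T(D(6), p(0, 2)) = (-37*(-20))*(3 + 4*3) = 740*(3 + 12) = 740*15 = 11100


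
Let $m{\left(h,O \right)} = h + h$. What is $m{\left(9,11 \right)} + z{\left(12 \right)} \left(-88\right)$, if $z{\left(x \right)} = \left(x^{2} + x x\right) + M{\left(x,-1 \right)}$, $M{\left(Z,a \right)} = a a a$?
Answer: $-25238$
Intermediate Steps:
$m{\left(h,O \right)} = 2 h$
$M{\left(Z,a \right)} = a^{3}$ ($M{\left(Z,a \right)} = a^{2} a = a^{3}$)
$z{\left(x \right)} = -1 + 2 x^{2}$ ($z{\left(x \right)} = \left(x^{2} + x x\right) + \left(-1\right)^{3} = \left(x^{2} + x^{2}\right) - 1 = 2 x^{2} - 1 = -1 + 2 x^{2}$)
$m{\left(9,11 \right)} + z{\left(12 \right)} \left(-88\right) = 2 \cdot 9 + \left(-1 + 2 \cdot 12^{2}\right) \left(-88\right) = 18 + \left(-1 + 2 \cdot 144\right) \left(-88\right) = 18 + \left(-1 + 288\right) \left(-88\right) = 18 + 287 \left(-88\right) = 18 - 25256 = -25238$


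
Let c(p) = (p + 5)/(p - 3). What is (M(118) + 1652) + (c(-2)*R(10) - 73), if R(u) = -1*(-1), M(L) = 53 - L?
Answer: 7567/5 ≈ 1513.4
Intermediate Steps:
R(u) = 1
c(p) = (5 + p)/(-3 + p)
(M(118) + 1652) + (c(-2)*R(10) - 73) = ((53 - 1*118) + 1652) + (((5 - 2)/(-3 - 2))*1 - 73) = ((53 - 118) + 1652) + ((3/(-5))*1 - 73) = (-65 + 1652) + (-1/5*3*1 - 73) = 1587 + (-3/5*1 - 73) = 1587 + (-3/5 - 73) = 1587 - 368/5 = 7567/5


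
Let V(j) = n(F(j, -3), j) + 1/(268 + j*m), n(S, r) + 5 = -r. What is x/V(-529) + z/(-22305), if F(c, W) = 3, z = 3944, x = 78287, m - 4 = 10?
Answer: 12449563390246/83427636855 ≈ 149.23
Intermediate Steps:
m = 14 (m = 4 + 10 = 14)
n(S, r) = -5 - r
V(j) = -5 + 1/(268 + 14*j) - j (V(j) = (-5 - j) + 1/(268 + j*14) = (-5 - j) + 1/(268 + 14*j) = -5 + 1/(268 + 14*j) - j)
x/V(-529) + z/(-22305) = 78287/(((-1339 - 338*(-529) - 14*(-529)²)/(2*(134 + 7*(-529))))) + 3944/(-22305) = 78287/(((-1339 + 178802 - 14*279841)/(2*(134 - 3703)))) + 3944*(-1/22305) = 78287/(((½)*(-1339 + 178802 - 3917774)/(-3569))) - 3944/22305 = 78287/(((½)*(-1/3569)*(-3740311))) - 3944/22305 = 78287/(3740311/7138) - 3944/22305 = 78287*(7138/3740311) - 3944/22305 = 558812606/3740311 - 3944/22305 = 12449563390246/83427636855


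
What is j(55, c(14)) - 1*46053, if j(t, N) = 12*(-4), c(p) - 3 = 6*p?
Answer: -46101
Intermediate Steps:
c(p) = 3 + 6*p
j(t, N) = -48
j(55, c(14)) - 1*46053 = -48 - 1*46053 = -48 - 46053 = -46101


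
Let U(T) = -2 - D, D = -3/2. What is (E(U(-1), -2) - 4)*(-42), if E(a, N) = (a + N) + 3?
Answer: 147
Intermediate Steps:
D = -3/2 (D = -3*½ = -3/2 ≈ -1.5000)
U(T) = -½ (U(T) = -2 - 1*(-3/2) = -2 + 3/2 = -½)
E(a, N) = 3 + N + a (E(a, N) = (N + a) + 3 = 3 + N + a)
(E(U(-1), -2) - 4)*(-42) = ((3 - 2 - ½) - 4)*(-42) = (½ - 4)*(-42) = -7/2*(-42) = 147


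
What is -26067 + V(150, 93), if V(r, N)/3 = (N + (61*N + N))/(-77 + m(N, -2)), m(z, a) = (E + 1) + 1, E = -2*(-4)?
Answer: -1764066/67 ≈ -26329.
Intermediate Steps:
E = 8
m(z, a) = 10 (m(z, a) = (8 + 1) + 1 = 9 + 1 = 10)
V(r, N) = -189*N/67 (V(r, N) = 3*((N + (61*N + N))/(-77 + 10)) = 3*((N + 62*N)/(-67)) = 3*((63*N)*(-1/67)) = 3*(-63*N/67) = -189*N/67)
-26067 + V(150, 93) = -26067 - 189/67*93 = -26067 - 17577/67 = -1764066/67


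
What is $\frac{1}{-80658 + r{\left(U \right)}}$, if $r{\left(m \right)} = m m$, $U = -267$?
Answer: $- \frac{1}{9369} \approx -0.00010673$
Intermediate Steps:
$r{\left(m \right)} = m^{2}$
$\frac{1}{-80658 + r{\left(U \right)}} = \frac{1}{-80658 + \left(-267\right)^{2}} = \frac{1}{-80658 + 71289} = \frac{1}{-9369} = - \frac{1}{9369}$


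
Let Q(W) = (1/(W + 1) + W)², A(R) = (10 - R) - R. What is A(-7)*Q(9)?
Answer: 49686/25 ≈ 1987.4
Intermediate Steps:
A(R) = 10 - 2*R
Q(W) = (W + 1/(1 + W))² (Q(W) = (1/(1 + W) + W)² = (W + 1/(1 + W))²)
A(-7)*Q(9) = (10 - 2*(-7))*((1 + 9 + 9²)²/(1 + 9)²) = (10 + 14)*((1 + 9 + 81)²/10²) = 24*((1/100)*91²) = 24*((1/100)*8281) = 24*(8281/100) = 49686/25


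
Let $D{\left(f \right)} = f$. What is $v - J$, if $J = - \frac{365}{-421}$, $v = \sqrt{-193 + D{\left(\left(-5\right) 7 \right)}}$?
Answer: $- \frac{365}{421} + 2 i \sqrt{57} \approx -0.86698 + 15.1 i$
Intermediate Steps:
$v = 2 i \sqrt{57}$ ($v = \sqrt{-193 - 35} = \sqrt{-228} = 2 i \sqrt{57} \approx 15.1 i$)
$J = \frac{365}{421}$ ($J = \left(-365\right) \left(- \frac{1}{421}\right) = \frac{365}{421} \approx 0.86698$)
$v - J = 2 i \sqrt{57} - \frac{365}{421} = - \frac{365}{421} + 2 i \sqrt{57}$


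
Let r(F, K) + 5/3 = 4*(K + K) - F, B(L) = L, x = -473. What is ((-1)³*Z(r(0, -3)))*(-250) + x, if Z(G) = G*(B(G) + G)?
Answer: 2960243/9 ≈ 3.2892e+5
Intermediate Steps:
r(F, K) = -5/3 - F + 8*K (r(F, K) = -5/3 + (4*(K + K) - F) = -5/3 + (4*(2*K) - F) = -5/3 + (8*K - F) = -5/3 + (-F + 8*K) = -5/3 - F + 8*K)
Z(G) = 2*G² (Z(G) = G*(G + G) = G*(2*G) = 2*G²)
((-1)³*Z(r(0, -3)))*(-250) + x = ((-1)³*(2*(-5/3 - 1*0 + 8*(-3))²))*(-250) - 473 = -2*(-5/3 + 0 - 24)²*(-250) - 473 = -2*(-77/3)²*(-250) - 473 = -2*5929/9*(-250) - 473 = -1*11858/9*(-250) - 473 = -11858/9*(-250) - 473 = 2964500/9 - 473 = 2960243/9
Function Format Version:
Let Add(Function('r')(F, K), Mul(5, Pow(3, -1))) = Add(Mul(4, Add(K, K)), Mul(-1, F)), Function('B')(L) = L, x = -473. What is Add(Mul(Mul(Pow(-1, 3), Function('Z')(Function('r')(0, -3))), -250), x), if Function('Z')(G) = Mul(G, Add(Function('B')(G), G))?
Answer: Rational(2960243, 9) ≈ 3.2892e+5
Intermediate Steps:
Function('r')(F, K) = Add(Rational(-5, 3), Mul(-1, F), Mul(8, K)) (Function('r')(F, K) = Add(Rational(-5, 3), Add(Mul(4, Add(K, K)), Mul(-1, F))) = Add(Rational(-5, 3), Add(Mul(4, Mul(2, K)), Mul(-1, F))) = Add(Rational(-5, 3), Add(Mul(8, K), Mul(-1, F))) = Add(Rational(-5, 3), Add(Mul(-1, F), Mul(8, K))) = Add(Rational(-5, 3), Mul(-1, F), Mul(8, K)))
Function('Z')(G) = Mul(2, Pow(G, 2)) (Function('Z')(G) = Mul(G, Add(G, G)) = Mul(G, Mul(2, G)) = Mul(2, Pow(G, 2)))
Add(Mul(Mul(Pow(-1, 3), Function('Z')(Function('r')(0, -3))), -250), x) = Add(Mul(Mul(Pow(-1, 3), Mul(2, Pow(Add(Rational(-5, 3), Mul(-1, 0), Mul(8, -3)), 2))), -250), -473) = Add(Mul(Mul(-1, Mul(2, Pow(Add(Rational(-5, 3), 0, -24), 2))), -250), -473) = Add(Mul(Mul(-1, Mul(2, Pow(Rational(-77, 3), 2))), -250), -473) = Add(Mul(Mul(-1, Mul(2, Rational(5929, 9))), -250), -473) = Add(Mul(Mul(-1, Rational(11858, 9)), -250), -473) = Add(Mul(Rational(-11858, 9), -250), -473) = Add(Rational(2964500, 9), -473) = Rational(2960243, 9)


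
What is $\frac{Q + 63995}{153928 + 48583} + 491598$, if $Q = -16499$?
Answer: $\frac{99554050074}{202511} \approx 4.916 \cdot 10^{5}$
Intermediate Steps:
$\frac{Q + 63995}{153928 + 48583} + 491598 = \frac{-16499 + 63995}{153928 + 48583} + 491598 = \frac{47496}{202511} + 491598 = \frac{99554050074}{202511}$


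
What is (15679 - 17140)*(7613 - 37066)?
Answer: 43030833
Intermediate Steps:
(15679 - 17140)*(7613 - 37066) = -1461*(-29453) = 43030833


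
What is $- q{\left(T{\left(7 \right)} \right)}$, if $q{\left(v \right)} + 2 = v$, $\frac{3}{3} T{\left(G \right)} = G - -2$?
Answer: $-7$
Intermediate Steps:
$T{\left(G \right)} = 2 + G$ ($T{\left(G \right)} = G - -2 = G + 2 = 2 + G$)
$q{\left(v \right)} = -2 + v$
$- q{\left(T{\left(7 \right)} \right)} = - (-2 + \left(2 + 7\right)) = - (-2 + 9) = \left(-1\right) 7 = -7$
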